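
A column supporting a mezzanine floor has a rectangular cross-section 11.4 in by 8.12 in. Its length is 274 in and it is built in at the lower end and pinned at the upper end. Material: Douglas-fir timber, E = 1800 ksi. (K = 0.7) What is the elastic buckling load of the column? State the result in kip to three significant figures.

Buckling occurs about the weak axis: I_min = h·b³/12 with b = 8.12 in (the shorter side).
I_min = 11.4×8.12³/12 = 508.6 in⁴
Effective length L_e = K·L = 0.7 × 274 = 191.8 in
P_cr = π²EI / L_e² = π² × 1800×10³ × 508.6 / 191.8² = 2.456×10^5 lb

P_cr ≈ 246 kip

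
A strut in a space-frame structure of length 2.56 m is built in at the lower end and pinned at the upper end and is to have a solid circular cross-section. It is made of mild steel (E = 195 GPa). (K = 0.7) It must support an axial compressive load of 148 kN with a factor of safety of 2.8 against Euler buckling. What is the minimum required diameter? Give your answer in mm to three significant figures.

d ≈ 61.3 mm

Required P_cr = n·P = 2.8 × 148 = 414.4 kN
L_e = K·L = 0.7 × 2.56 = 1.792 m
Required I = P_cr·L_e²/(π²E) = 4.144×10^5 × 1.792² / (π² × 1.95×10^11) = 6.915×10^-7 m⁴
I_req = 6.915×10^5 mm⁴
Solid circle: I = πd⁴/64  ⇒  d = (64I/π)^(1/4) = (64×6.915×10^5/π)^(1/4) = 61.3 mm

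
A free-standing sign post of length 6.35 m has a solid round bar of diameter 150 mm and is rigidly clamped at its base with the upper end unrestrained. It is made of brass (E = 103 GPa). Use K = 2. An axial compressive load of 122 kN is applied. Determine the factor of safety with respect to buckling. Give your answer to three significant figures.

n ≈ 1.28

I = πd⁴/64 = π×150⁴/64 = 2.485×10^7 mm⁴
I = 2.485×10^7 mm⁴ = 2.485×10^-5 m⁴
Effective length L_e = K·L = 2 × 6.35 = 12.70 m
P_cr = π²EI / L_e² = π² × 103×10⁹ × 2.485×10^-5 / 12.70² = 1.566×10^5 N
Factor of safety n = P_cr / P = 156.63 / 122 = 1.28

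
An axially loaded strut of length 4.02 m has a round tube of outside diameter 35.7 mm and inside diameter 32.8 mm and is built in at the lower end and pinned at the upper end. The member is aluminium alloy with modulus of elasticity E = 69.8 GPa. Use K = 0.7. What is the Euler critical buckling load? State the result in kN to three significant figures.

d_o = 35.7 mm, d_i = 32.8 mm
I = π(d_o⁴ − d_i⁴)/64 = π(35.7⁴ − 32.80⁴)/64 = 2.292×10^4 mm⁴
I = 2.292×10^4 mm⁴ = 2.292×10^-8 m⁴
Effective length L_e = K·L = 0.7 × 4.02 = 2.814 m
P_cr = π²EI / L_e² = π² × 69.8×10⁹ × 2.292×10^-8 / 2.814² = 1.994×10^3 N

P_cr ≈ 1.99 kN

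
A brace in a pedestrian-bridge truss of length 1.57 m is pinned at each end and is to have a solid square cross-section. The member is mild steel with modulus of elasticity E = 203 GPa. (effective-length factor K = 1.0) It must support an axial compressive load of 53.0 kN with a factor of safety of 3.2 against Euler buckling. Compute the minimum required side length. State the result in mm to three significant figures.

a ≈ 39.8 mm

Required P_cr = n·P = 3.2 × 53.0 = 169.6 kN
L_e = K·L = 1 × 1.57 = 1.570 m
Required I = P_cr·L_e²/(π²E) = 1.696×10^5 × 1.570² / (π² × 2.03×10^11) = 2.087×10^-7 m⁴
I_req = 2.087×10^5 mm⁴
Solid square: I = a⁴/12  ⇒  a = (12I)^(1/4) = (12×2.087×10^5)^(1/4) = 39.8 mm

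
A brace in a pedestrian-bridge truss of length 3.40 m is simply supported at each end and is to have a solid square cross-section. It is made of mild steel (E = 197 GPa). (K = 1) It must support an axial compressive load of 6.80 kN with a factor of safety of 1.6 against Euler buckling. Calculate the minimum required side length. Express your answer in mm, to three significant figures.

a ≈ 29.7 mm

Required P_cr = n·P = 1.6 × 6.80 = 10.88 kN
L_e = K·L = 1 × 3.40 = 3.400 m
Required I = P_cr·L_e²/(π²E) = 1.088×10^4 × 3.400² / (π² × 1.97×10^11) = 6.469×10^-8 m⁴
I_req = 6.469×10^4 mm⁴
Solid square: I = a⁴/12  ⇒  a = (12I)^(1/4) = (12×6.469×10^4)^(1/4) = 29.7 mm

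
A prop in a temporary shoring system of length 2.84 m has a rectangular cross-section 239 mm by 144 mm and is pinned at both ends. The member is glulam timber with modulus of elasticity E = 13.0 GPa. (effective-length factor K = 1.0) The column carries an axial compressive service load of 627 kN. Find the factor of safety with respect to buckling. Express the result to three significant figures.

Buckling occurs about the weak axis: I_min = h·b³/12 with b = 144 mm (the shorter side).
I_min = 239×144³/12 = 5.947×10^7 mm⁴
I = 5.947×10^7 mm⁴ = 5.947×10^-5 m⁴
Effective length L_e = K·L = 1 × 2.84 = 2.840 m
P_cr = π²EI / L_e² = π² × 13.0×10⁹ × 5.947×10^-5 / 2.840² = 9.460×10^5 N
Factor of safety n = P_cr / P = 946.04 / 627 = 1.51

n ≈ 1.51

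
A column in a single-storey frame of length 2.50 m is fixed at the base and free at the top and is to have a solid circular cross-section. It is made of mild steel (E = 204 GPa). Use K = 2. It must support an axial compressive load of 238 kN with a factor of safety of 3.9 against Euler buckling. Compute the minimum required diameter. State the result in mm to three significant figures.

d ≈ 124 mm

Required P_cr = n·P = 3.9 × 238 = 928.2 kN
L_e = K·L = 2 × 2.50 = 5.000 m
Required I = P_cr·L_e²/(π²E) = 9.282×10^5 × 5.000² / (π² × 2.04×10^11) = 1.153×10^-5 m⁴
I_req = 1.153×10^7 mm⁴
Solid circle: I = πd⁴/64  ⇒  d = (64I/π)^(1/4) = (64×1.153×10^7/π)^(1/4) = 124 mm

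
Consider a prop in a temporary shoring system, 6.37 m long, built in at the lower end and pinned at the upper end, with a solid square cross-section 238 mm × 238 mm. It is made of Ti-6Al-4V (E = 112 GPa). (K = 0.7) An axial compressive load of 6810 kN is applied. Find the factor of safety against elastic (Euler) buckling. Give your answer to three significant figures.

I = a⁴/12 = 238⁴/12 = 2.674×10^8 mm⁴
I = 2.674×10^8 mm⁴ = 2.674×10^-4 m⁴
Effective length L_e = K·L = 0.7 × 6.37 = 4.459 m
P_cr = π²EI / L_e² = π² × 112×10⁹ × 2.674×10^-4 / 4.459² = 1.487×10^7 N
Factor of safety n = P_cr / P = 14865 / 6810 = 2.18

n ≈ 2.18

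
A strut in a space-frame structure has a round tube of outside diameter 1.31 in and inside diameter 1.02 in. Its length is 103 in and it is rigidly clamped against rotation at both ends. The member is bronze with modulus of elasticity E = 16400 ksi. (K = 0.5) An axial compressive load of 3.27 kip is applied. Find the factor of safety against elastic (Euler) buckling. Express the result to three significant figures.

d_o = 1.31 in, d_i = 1.02 in
I = π(d_o⁴ − d_i⁴)/64 = π(1.31⁴ − 1.020⁴)/64 = 9.143×10^-2 in⁴
Effective length L_e = K·L = 0.5 × 103 = 51.50 in
P_cr = π²EI / L_e² = π² × 16400×10³ × 9.143×10^-2 / 51.50² = 5.580×10^3 lb
Factor of safety n = P_cr / P = 5.5797 / 3.27 = 1.71

n ≈ 1.71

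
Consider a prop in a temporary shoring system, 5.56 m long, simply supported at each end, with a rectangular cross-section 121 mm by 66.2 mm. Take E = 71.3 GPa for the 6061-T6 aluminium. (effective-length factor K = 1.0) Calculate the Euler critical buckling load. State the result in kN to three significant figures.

P_cr ≈ 66.6 kN

Buckling occurs about the weak axis: I_min = h·b³/12 with b = 66.2 mm (the shorter side).
I_min = 121×66.2³/12 = 2.925×10^6 mm⁴
I = 2.925×10^6 mm⁴ = 2.925×10^-6 m⁴
Effective length L_e = K·L = 1 × 5.56 = 5.560 m
P_cr = π²EI / L_e² = π² × 71.3×10⁹ × 2.925×10^-6 / 5.560² = 6.659×10^4 N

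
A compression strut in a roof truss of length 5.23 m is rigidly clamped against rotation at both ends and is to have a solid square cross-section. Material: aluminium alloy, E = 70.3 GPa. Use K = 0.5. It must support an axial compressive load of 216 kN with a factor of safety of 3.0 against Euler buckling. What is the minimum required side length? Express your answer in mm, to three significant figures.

a ≈ 93.6 mm

Required P_cr = n·P = 3.0 × 216 = 648.0 kN
L_e = K·L = 0.5 × 5.23 = 2.615 m
Required I = P_cr·L_e²/(π²E) = 6.480×10^5 × 2.615² / (π² × 7.03×10^10) = 6.387×10^-6 m⁴
I_req = 6.387×10^6 mm⁴
Solid square: I = a⁴/12  ⇒  a = (12I)^(1/4) = (12×6.387×10^6)^(1/4) = 93.6 mm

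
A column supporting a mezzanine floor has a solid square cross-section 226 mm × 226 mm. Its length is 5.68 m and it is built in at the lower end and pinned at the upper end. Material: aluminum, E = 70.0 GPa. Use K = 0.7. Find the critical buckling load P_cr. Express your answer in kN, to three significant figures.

P_cr ≈ 9500 kN

I = a⁴/12 = 226⁴/12 = 2.174×10^8 mm⁴
I = 2.174×10^8 mm⁴ = 2.174×10^-4 m⁴
Effective length L_e = K·L = 0.7 × 5.68 = 3.976 m
P_cr = π²EI / L_e² = π² × 70.0×10⁹ × 2.174×10^-4 / 3.976² = 9.501×10^6 N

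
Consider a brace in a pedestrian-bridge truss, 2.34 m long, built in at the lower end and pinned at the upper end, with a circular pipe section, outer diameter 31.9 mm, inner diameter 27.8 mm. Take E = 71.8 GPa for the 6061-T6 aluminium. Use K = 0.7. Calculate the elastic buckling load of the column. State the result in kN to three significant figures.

d_o = 31.9 mm, d_i = 27.8 mm
I = π(d_o⁴ − d_i⁴)/64 = π(31.9⁴ − 27.80⁴)/64 = 2.151×10^4 mm⁴
I = 2.151×10^4 mm⁴ = 2.151×10^-8 m⁴
Effective length L_e = K·L = 0.7 × 2.34 = 1.638 m
P_cr = π²EI / L_e² = π² × 71.8×10⁹ × 2.151×10^-8 / 1.638² = 5.682×10^3 N

P_cr ≈ 5.68 kN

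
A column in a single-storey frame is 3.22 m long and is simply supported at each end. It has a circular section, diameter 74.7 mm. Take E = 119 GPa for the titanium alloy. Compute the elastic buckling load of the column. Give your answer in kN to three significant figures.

I = πd⁴/64 = π×74.7⁴/64 = 1.528×10^6 mm⁴
I = 1.528×10^6 mm⁴ = 1.528×10^-6 m⁴
Effective length L_e = K·L = 1 × 3.22 = 3.220 m
P_cr = π²EI / L_e² = π² × 119×10⁹ × 1.528×10^-6 / 3.220² = 1.731×10^5 N

P_cr ≈ 173 kN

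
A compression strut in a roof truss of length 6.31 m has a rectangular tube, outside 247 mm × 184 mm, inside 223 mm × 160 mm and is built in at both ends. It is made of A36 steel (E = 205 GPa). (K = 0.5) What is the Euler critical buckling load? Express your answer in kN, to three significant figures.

P_cr ≈ 10600 kN

Weak-axis I_min = (h_o·b_o³ − h_i·b_i³)/12 with b_o = 184, b_i = 160.0 mm (shorter outer/inner sides).
I_min = (247×184³ − 223.0×160.0³)/12 = 5.211×10^7 mm⁴
I = 5.211×10^7 mm⁴ = 5.211×10^-5 m⁴
Effective length L_e = K·L = 0.5 × 6.31 = 3.155 m
P_cr = π²EI / L_e² = π² × 205×10⁹ × 5.211×10^-5 / 3.155² = 1.059×10^7 N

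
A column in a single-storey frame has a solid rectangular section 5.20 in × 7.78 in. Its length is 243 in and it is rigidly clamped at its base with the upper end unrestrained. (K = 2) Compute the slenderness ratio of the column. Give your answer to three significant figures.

For a rectangle r_min = b/√12 = 5.20/√12 = 1.501 in
L_e = K·L = 2 × 243 = 486.0 in
λ = L_e / r_min = 486.00 / 1.501 = 324

λ ≈ 324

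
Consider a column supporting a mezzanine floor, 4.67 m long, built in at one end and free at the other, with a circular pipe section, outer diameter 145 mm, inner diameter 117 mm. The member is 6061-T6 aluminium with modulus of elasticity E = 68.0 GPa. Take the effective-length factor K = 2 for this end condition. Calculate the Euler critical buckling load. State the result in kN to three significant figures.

d_o = 145 mm, d_i = 117 mm
I = π(d_o⁴ − d_i⁴)/64 = π(145⁴ − 117.0⁴)/64 = 1.250×10^7 mm⁴
I = 1.250×10^7 mm⁴ = 1.250×10^-5 m⁴
Effective length L_e = K·L = 2 × 4.67 = 9.340 m
P_cr = π²EI / L_e² = π² × 68.0×10⁹ × 1.250×10^-5 / 9.340² = 9.617×10^4 N

P_cr ≈ 96.2 kN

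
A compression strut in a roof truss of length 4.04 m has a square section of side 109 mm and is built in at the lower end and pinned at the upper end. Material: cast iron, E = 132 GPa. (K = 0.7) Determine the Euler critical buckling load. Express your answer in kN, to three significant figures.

I = a⁴/12 = 109⁴/12 = 1.176×10^7 mm⁴
I = 1.176×10^7 mm⁴ = 1.176×10^-5 m⁴
Effective length L_e = K·L = 0.7 × 4.04 = 2.828 m
P_cr = π²EI / L_e² = π² × 132×10⁹ × 1.176×10^-5 / 2.828² = 1.916×10^6 N

P_cr ≈ 1920 kN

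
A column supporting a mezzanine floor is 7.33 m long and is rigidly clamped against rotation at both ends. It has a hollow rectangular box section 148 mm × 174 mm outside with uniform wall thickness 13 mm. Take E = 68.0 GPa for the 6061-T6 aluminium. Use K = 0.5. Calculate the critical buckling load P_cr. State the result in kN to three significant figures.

Inner dimensions: h_i = 174 − 2×13 = 148.0 mm, b_i = 148 − 2×13 = 122.0 mm
Weak-axis I_min = (h_o·b_o³ − h_i·b_i³)/12 with b_o = 148, b_i = 122.0 mm (shorter outer/inner sides).
I_min = (174×148³ − 148.0×122.0³)/12 = 2.461×10^7 mm⁴
I = 2.461×10^7 mm⁴ = 2.461×10^-5 m⁴
Effective length L_e = K·L = 0.5 × 7.33 = 3.665 m
P_cr = π²EI / L_e² = π² × 68.0×10⁹ × 2.461×10^-5 / 3.665² = 1.230×10^6 N

P_cr ≈ 1230 kN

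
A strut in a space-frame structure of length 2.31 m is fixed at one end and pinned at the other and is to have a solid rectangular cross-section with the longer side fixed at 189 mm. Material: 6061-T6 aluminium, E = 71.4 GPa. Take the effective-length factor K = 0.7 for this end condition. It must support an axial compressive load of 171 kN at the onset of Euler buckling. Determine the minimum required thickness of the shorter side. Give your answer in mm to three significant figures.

L_e = K·L = 0.7 × 2.31 = 1.617 m
Required I = P_cr·L_e²/(π²E) = 1.710×10^5 × 1.617² / (π² × 7.14×10^10) = 6.345×10^-7 m⁴
I_req = 6.345×10^5 mm⁴
Rectangle, weak axis: I_min = h·b³/12 with h = 189 mm fixed  ⇒  b = (12I/h)^(1/3) = 34.3 mm

b ≈ 34.3 mm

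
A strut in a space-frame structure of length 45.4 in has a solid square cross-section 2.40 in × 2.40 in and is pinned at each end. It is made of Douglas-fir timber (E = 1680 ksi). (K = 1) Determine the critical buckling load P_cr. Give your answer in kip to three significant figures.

P_cr ≈ 22.2 kip

I = a⁴/12 = 2.40⁴/12 = 2.765 in⁴
Effective length L_e = K·L = 1 × 45.4 = 45.40 in
P_cr = π²EI / L_e² = π² × 1680×10³ × 2.765 / 45.40² = 2.224×10^4 lb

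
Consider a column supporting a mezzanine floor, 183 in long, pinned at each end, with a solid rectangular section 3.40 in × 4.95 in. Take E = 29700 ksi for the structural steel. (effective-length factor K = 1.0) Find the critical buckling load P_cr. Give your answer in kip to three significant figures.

Buckling occurs about the weak axis: I_min = h·b³/12 with b = 3.40 in (the shorter side).
I_min = 4.95×3.40³/12 = 16.21 in⁴
Effective length L_e = K·L = 1 × 183 = 183.0 in
P_cr = π²EI / L_e² = π² × 29700×10³ × 16.21 / 183.0² = 1.419×10^5 lb

P_cr ≈ 142 kip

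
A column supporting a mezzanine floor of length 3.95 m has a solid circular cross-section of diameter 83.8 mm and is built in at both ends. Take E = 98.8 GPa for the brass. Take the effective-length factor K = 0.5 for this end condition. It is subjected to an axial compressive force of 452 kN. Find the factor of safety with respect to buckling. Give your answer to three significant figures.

I = πd⁴/64 = π×83.8⁴/64 = 2.421×10^6 mm⁴
I = 2.421×10^6 mm⁴ = 2.421×10^-6 m⁴
Effective length L_e = K·L = 0.5 × 3.95 = 1.975 m
P_cr = π²EI / L_e² = π² × 98.8×10⁹ × 2.421×10^-6 / 1.975² = 6.052×10^5 N
Factor of safety n = P_cr / P = 605.16 / 452 = 1.34

n ≈ 1.34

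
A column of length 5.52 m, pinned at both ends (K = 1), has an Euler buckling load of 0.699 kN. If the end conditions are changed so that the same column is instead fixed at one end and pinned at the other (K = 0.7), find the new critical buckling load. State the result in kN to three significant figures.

P_cr ∝ 1/K², so P_cr,new = P_cr,old × (K_old/K_new)² = 0.699 × (1/0.7)²
= 0.699 × 2.041 = 1.43 kN

P_cr ≈ 1.43 kN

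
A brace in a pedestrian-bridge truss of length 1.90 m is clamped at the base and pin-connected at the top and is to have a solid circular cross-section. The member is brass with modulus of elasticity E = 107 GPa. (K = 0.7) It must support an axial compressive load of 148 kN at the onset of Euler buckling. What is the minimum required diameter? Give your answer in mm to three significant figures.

d ≈ 47.4 mm

L_e = K·L = 0.7 × 1.90 = 1.330 m
Required I = P_cr·L_e²/(π²E) = 1.480×10^5 × 1.330² / (π² × 1.07×10^11) = 2.479×10^-7 m⁴
I_req = 2.479×10^5 mm⁴
Solid circle: I = πd⁴/64  ⇒  d = (64I/π)^(1/4) = (64×2.479×10^5/π)^(1/4) = 47.4 mm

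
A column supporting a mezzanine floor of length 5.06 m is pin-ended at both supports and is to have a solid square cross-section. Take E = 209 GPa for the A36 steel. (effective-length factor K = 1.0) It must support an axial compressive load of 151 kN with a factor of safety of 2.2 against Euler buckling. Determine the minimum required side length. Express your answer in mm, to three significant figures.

a ≈ 83.9 mm

Required P_cr = n·P = 2.2 × 151 = 332.2 kN
L_e = K·L = 1 × 5.06 = 5.060 m
Required I = P_cr·L_e²/(π²E) = 3.322×10^5 × 5.060² / (π² × 2.09×10^11) = 4.123×10^-6 m⁴
I_req = 4.123×10^6 mm⁴
Solid square: I = a⁴/12  ⇒  a = (12I)^(1/4) = (12×4.123×10^6)^(1/4) = 83.9 mm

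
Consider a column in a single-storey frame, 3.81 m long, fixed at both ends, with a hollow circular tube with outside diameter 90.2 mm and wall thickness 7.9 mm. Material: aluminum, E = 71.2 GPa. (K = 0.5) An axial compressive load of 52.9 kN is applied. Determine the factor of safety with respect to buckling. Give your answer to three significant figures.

Inner diameter d_i = 90.2 − 2×7.9 = 74.40 mm
I = π(d_o⁴ − d_i⁴)/64 = π(90.2⁴ − 74.40⁴)/64 = 1.745×10^6 mm⁴
I = 1.745×10^6 mm⁴ = 1.745×10^-6 m⁴
Effective length L_e = K·L = 0.5 × 3.81 = 1.905 m
P_cr = π²EI / L_e² = π² × 71.2×10⁹ × 1.745×10^-6 / 1.905² = 3.380×10^5 N
Factor of safety n = P_cr / P = 337.96 / 52.9 = 6.39

n ≈ 6.39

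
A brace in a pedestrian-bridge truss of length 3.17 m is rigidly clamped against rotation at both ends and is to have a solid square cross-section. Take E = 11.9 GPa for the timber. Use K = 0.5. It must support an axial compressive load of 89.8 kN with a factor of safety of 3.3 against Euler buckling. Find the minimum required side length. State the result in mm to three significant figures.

Required P_cr = n·P = 3.3 × 89.8 = 296.3 kN
L_e = K·L = 0.5 × 3.17 = 1.585 m
Required I = P_cr·L_e²/(π²E) = 2.963×10^5 × 1.585² / (π² × 1.19×10^10) = 6.339×10^-6 m⁴
I_req = 6.339×10^6 mm⁴
Solid square: I = a⁴/12  ⇒  a = (12I)^(1/4) = (12×6.339×10^6)^(1/4) = 93.4 mm

a ≈ 93.4 mm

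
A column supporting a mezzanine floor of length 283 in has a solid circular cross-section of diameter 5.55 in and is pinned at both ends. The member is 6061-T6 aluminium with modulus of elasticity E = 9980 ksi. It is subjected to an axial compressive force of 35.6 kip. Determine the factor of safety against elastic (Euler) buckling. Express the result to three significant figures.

n ≈ 1.61

I = πd⁴/64 = π×5.55⁴/64 = 46.57 in⁴
Effective length L_e = K·L = 1 × 283 = 283.0 in
P_cr = π²EI / L_e² = π² × 9980×10³ × 46.57 / 283.0² = 5.728×10^4 lb
Factor of safety n = P_cr / P = 57.280 / 35.6 = 1.61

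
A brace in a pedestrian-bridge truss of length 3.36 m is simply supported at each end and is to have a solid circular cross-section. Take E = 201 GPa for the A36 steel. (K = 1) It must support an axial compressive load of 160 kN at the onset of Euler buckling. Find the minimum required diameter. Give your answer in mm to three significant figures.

d ≈ 65.6 mm

L_e = K·L = 1 × 3.36 = 3.360 m
Required I = P_cr·L_e²/(π²E) = 1.600×10^5 × 3.360² / (π² × 2.01×10^11) = 9.105×10^-7 m⁴
I_req = 9.105×10^5 mm⁴
Solid circle: I = πd⁴/64  ⇒  d = (64I/π)^(1/4) = (64×9.105×10^5/π)^(1/4) = 65.6 mm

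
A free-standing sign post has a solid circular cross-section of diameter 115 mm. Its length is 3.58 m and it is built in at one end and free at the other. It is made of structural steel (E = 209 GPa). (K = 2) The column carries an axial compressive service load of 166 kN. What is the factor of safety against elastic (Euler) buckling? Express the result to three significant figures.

n ≈ 2.08

I = πd⁴/64 = π×115⁴/64 = 8.585×10^6 mm⁴
I = 8.585×10^6 mm⁴ = 8.585×10^-6 m⁴
Effective length L_e = K·L = 2 × 3.58 = 7.160 m
P_cr = π²EI / L_e² = π² × 209×10⁹ × 8.585×10^-6 / 7.160² = 3.454×10^5 N
Factor of safety n = P_cr / P = 345.45 / 166 = 2.08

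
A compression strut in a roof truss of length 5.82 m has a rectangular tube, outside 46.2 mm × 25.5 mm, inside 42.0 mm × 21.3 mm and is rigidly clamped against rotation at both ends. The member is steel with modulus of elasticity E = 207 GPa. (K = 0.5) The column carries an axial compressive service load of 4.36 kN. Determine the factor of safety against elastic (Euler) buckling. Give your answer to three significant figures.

Weak-axis I_min = (h_o·b_o³ − h_i·b_i³)/12 with b_o = 25.5, b_i = 21.30 mm (shorter outer/inner sides).
I_min = (46.2×25.5³ − 42.00×21.30³)/12 = 3.002×10^4 mm⁴
I = 3.002×10^4 mm⁴ = 3.002×10^-8 m⁴
Effective length L_e = K·L = 0.5 × 5.82 = 2.910 m
P_cr = π²EI / L_e² = π² × 207×10⁹ × 3.002×10^-8 / 2.910² = 7.242×10^3 N
Factor of safety n = P_cr / P = 7.2416 / 4.36 = 1.66

n ≈ 1.66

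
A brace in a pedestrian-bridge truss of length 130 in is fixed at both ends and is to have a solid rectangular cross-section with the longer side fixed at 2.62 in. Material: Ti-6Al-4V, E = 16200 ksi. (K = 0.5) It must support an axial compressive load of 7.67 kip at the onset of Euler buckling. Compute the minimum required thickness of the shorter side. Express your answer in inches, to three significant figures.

b ≈ 0.976 in

L_e = K·L = 0.5 × 130 = 65.00 in
Required I = P_cr·L_e²/(π²E) = 7.670×10^3 × 65.00² / (π² × 1.62×10^7) = 0.2027 in⁴
Rectangle, weak axis: I_min = h·b³/12 with h = 2.62 in fixed  ⇒  b = (12I/h)^(1/3) = 0.976 in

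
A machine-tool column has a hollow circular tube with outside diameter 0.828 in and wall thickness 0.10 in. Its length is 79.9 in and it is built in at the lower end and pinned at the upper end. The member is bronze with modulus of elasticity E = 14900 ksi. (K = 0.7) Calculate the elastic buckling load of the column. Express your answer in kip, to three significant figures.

P_cr ≈ 0.726 kip

Inner diameter d_i = 0.828 − 2×0.10 = 0.6280 in
I = π(d_o⁴ − d_i⁴)/64 = π(0.828⁴ − 0.6280⁴)/64 = 1.544×10^-2 in⁴
Effective length L_e = K·L = 0.7 × 79.9 = 55.93 in
P_cr = π²EI / L_e² = π² × 14900×10³ × 1.544×10^-2 / 55.93² = 725.7 lb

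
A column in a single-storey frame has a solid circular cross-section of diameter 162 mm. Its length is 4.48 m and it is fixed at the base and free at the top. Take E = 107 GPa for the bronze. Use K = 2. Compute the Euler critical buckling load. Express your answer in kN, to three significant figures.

I = πd⁴/64 = π×162⁴/64 = 3.381×10^7 mm⁴
I = 3.381×10^7 mm⁴ = 3.381×10^-5 m⁴
Effective length L_e = K·L = 2 × 4.48 = 8.960 m
P_cr = π²EI / L_e² = π² × 107×10⁹ × 3.381×10^-5 / 8.960² = 4.447×10^5 N

P_cr ≈ 445 kN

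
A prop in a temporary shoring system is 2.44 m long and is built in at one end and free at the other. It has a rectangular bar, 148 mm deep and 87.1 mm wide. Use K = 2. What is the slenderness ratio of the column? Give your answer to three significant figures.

λ ≈ 194

Buckling occurs about the weak axis: I_min = h·b³/12 with b = 87.1 mm (the shorter side).
I_min = 148×87.1³/12 = 8.150×10^6 mm⁴
A = 1.289×10^4 mm²;  r_min = √(I/A) = √(8.150×10^6/1.289×10^4) = 25.14 mm
L_e = K·L = 2 × 2.44 m = 4.880 m = 4880.0 mm
λ = L_e / r_min = 4880.0 / 25.14 = 194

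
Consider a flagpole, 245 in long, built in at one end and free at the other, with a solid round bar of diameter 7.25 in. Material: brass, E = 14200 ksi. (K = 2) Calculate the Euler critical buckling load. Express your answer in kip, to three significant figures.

P_cr ≈ 79.2 kip

I = πd⁴/64 = π×7.25⁴/64 = 135.6 in⁴
Effective length L_e = K·L = 2 × 245 = 490.0 in
P_cr = π²EI / L_e² = π² × 14200×10³ × 135.6 / 490.0² = 7.916×10^4 lb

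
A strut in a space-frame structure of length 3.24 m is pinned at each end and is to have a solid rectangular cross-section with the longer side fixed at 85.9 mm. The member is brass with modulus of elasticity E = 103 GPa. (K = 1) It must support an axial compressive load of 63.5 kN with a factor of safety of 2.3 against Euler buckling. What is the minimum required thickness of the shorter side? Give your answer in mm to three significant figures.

b ≈ 59.5 mm

Required P_cr = n·P = 2.3 × 63.5 = 146.0 kN
L_e = K·L = 1 × 3.24 = 3.240 m
Required I = P_cr·L_e²/(π²E) = 1.460×10^5 × 3.240² / (π² × 1.03×10^11) = 1.508×10^-6 m⁴
I_req = 1.508×10^6 mm⁴
Rectangle, weak axis: I_min = h·b³/12 with h = 85.9 mm fixed  ⇒  b = (12I/h)^(1/3) = 59.5 mm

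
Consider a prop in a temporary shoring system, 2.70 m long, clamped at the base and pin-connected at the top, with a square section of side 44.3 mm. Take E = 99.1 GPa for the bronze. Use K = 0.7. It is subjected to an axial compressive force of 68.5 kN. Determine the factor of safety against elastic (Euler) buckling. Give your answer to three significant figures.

n ≈ 1.28

I = a⁴/12 = 44.3⁴/12 = 3.209×10^5 mm⁴
I = 3.209×10^5 mm⁴ = 3.209×10^-7 m⁴
Effective length L_e = K·L = 0.7 × 2.70 = 1.890 m
P_cr = π²EI / L_e² = π² × 99.1×10⁹ × 3.209×10^-7 / 1.890² = 8.788×10^4 N
Factor of safety n = P_cr / P = 87.879 / 68.5 = 1.28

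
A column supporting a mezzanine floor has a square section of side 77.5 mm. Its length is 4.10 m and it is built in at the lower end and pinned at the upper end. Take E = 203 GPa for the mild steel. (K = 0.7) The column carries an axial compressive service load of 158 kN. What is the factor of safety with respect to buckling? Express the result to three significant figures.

I = a⁴/12 = 77.5⁴/12 = 3.006×10^6 mm⁴
I = 3.006×10^6 mm⁴ = 3.006×10^-6 m⁴
Effective length L_e = K·L = 0.7 × 4.10 = 2.870 m
P_cr = π²EI / L_e² = π² × 203×10⁹ × 3.006×10^-6 / 2.870² = 7.312×10^5 N
Factor of safety n = P_cr / P = 731.24 / 158 = 4.63

n ≈ 4.63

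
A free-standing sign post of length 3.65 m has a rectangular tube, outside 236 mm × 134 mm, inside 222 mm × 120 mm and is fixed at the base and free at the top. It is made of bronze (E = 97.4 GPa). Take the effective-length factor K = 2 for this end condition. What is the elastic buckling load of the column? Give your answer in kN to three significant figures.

Weak-axis I_min = (h_o·b_o³ − h_i·b_i³)/12 with b_o = 134, b_i = 120.0 mm (shorter outer/inner sides).
I_min = (236×134³ − 222.0×120.0³)/12 = 1.535×10^7 mm⁴
I = 1.535×10^7 mm⁴ = 1.535×10^-5 m⁴
Effective length L_e = K·L = 2 × 3.65 = 7.300 m
P_cr = π²EI / L_e² = π² × 97.4×10⁹ × 1.535×10^-5 / 7.300² = 2.769×10^5 N

P_cr ≈ 277 kN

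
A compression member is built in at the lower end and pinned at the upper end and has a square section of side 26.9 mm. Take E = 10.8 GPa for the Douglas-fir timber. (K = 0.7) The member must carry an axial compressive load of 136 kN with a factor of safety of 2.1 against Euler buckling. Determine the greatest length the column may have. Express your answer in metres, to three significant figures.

L_max ≈ 0.182 m

I = a⁴/12 = 26.9⁴/12 = 4.363×10^4 mm⁴
I = 4.363×10^-8 m⁴
Required critical load P_cr = n·P = 2.1 × 136 = 285.6 kN = 2.856×10^5 N
From P_cr = π²EI/(K·L)²:  L = (1/K)·√(π²EI/P_cr) = (1/0.7)·√(π²×1.08×10^10×4.363×10^-8/2.856×10^5)
L = 0.182 m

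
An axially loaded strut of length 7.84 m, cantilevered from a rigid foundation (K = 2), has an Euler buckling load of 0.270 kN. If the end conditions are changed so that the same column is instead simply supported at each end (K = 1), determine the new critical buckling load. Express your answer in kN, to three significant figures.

P_cr ∝ 1/K², so P_cr,new = P_cr,old × (K_old/K_new)² = 0.270 × (2/1)²
= 0.270 × 4.000 = 1.08 kN

P_cr ≈ 1.08 kN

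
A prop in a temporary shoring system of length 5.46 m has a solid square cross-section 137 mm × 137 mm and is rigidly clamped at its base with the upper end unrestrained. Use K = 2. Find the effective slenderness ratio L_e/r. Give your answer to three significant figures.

λ ≈ 276

For a square r = a/√12 = 137/√12 = 39.55 mm
L_e = K·L = 2 × 5.46 m = 10.92 m = 10920 mm
λ = L_e / r_min = 10920 / 39.55 = 276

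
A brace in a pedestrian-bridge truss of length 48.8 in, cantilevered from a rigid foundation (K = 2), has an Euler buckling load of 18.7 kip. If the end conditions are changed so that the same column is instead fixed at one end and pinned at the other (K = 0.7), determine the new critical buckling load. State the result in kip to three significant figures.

P_cr ≈ 153 kip

P_cr ∝ 1/K², so P_cr,new = P_cr,old × (K_old/K_new)² = 18.7 × (2/0.7)²
= 18.7 × 8.163 = 153 kip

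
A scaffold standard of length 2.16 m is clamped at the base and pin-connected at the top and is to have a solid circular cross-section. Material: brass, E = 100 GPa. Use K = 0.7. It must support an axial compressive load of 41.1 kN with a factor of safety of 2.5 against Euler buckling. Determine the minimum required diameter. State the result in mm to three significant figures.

d ≈ 46.9 mm

Required P_cr = n·P = 2.5 × 41.1 = 102.8 kN
L_e = K·L = 0.7 × 2.16 = 1.512 m
Required I = P_cr·L_e²/(π²E) = 1.028×10^5 × 1.512² / (π² × 1.00×10^11) = 2.380×10^-7 m⁴
I_req = 2.380×10^5 mm⁴
Solid circle: I = πd⁴/64  ⇒  d = (64I/π)^(1/4) = (64×2.380×10^5/π)^(1/4) = 46.9 mm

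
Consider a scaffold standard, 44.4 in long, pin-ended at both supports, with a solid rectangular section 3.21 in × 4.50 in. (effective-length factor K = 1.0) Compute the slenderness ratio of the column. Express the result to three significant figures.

For a rectangle r_min = b/√12 = 3.21/√12 = 0.9266 in
L_e = K·L = 1 × 44.4 = 44.40 in
λ = L_e / r_min = 44.400 / 0.9266 = 47.9

λ ≈ 47.9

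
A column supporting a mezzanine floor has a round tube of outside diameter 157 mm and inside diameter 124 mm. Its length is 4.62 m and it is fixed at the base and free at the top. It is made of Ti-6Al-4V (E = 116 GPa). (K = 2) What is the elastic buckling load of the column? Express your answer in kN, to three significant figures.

d_o = 157 mm, d_i = 124 mm
I = π(d_o⁴ − d_i⁴)/64 = π(157⁴ − 124.0⁴)/64 = 1.822×10^7 mm⁴
I = 1.822×10^7 mm⁴ = 1.822×10^-5 m⁴
Effective length L_e = K·L = 2 × 4.62 = 9.240 m
P_cr = π²EI / L_e² = π² × 116×10⁹ × 1.822×10^-5 / 9.240² = 2.443×10^5 N

P_cr ≈ 244 kN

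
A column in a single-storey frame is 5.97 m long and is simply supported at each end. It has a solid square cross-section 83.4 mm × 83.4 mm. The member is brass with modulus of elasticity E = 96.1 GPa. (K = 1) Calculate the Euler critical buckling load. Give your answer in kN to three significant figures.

P_cr ≈ 107 kN

I = a⁴/12 = 83.4⁴/12 = 4.032×10^6 mm⁴
I = 4.032×10^6 mm⁴ = 4.032×10^-6 m⁴
Effective length L_e = K·L = 1 × 5.97 = 5.970 m
P_cr = π²EI / L_e² = π² × 96.1×10⁹ × 4.032×10^-6 / 5.970² = 1.073×10^5 N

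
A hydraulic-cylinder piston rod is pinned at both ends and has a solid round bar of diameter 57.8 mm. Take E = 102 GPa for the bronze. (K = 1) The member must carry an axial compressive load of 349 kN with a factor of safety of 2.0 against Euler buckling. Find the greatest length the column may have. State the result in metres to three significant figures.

I = πd⁴/64 = π×57.8⁴/64 = 5.479×10^5 mm⁴
I = 5.479×10^-7 m⁴
Required critical load P_cr = n·P = 2.0 × 349 = 698.0 kN = 6.980×10^5 N
From P_cr = π²EI/(K·L)²:  L = (1/K)·√(π²EI/P_cr) = (1/1)·√(π²×1.02×10^11×5.479×10^-7/6.980×10^5)
L = 0.889 m

L_max ≈ 0.889 m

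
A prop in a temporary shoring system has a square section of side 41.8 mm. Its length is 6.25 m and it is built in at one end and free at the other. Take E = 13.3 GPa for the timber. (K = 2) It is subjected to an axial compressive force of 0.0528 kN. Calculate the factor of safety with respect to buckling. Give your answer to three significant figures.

I = a⁴/12 = 41.8⁴/12 = 2.544×10^5 mm⁴
I = 2.544×10^5 mm⁴ = 2.544×10^-7 m⁴
Effective length L_e = K·L = 2 × 6.25 = 12.50 m
P_cr = π²EI / L_e² = π² × 13.3×10⁹ × 2.544×10^-7 / 12.50² = 213.7 N
Factor of safety n = P_cr / P = 0.21372 / 0.0528 = 4.05

n ≈ 4.05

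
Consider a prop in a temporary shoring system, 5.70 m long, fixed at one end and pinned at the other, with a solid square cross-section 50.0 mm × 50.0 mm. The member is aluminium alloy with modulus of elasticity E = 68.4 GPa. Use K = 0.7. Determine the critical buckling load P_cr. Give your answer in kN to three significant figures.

I = a⁴/12 = 50.0⁴/12 = 5.208×10^5 mm⁴
I = 5.208×10^5 mm⁴ = 5.208×10^-7 m⁴
Effective length L_e = K·L = 0.7 × 5.70 = 3.990 m
P_cr = π²EI / L_e² = π² × 68.4×10⁹ × 5.208×10^-7 / 3.990² = 2.209×10^4 N

P_cr ≈ 22.1 kN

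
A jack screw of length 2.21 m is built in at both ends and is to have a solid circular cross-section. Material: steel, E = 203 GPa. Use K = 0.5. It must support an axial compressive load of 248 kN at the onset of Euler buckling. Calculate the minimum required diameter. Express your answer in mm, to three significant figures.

d ≈ 41.9 mm

L_e = K·L = 0.5 × 2.21 = 1.105 m
Required I = P_cr·L_e²/(π²E) = 2.480×10^5 × 1.105² / (π² × 2.03×10^11) = 1.511×10^-7 m⁴
I_req = 1.511×10^5 mm⁴
Solid circle: I = πd⁴/64  ⇒  d = (64I/π)^(1/4) = (64×1.511×10^5/π)^(1/4) = 41.9 mm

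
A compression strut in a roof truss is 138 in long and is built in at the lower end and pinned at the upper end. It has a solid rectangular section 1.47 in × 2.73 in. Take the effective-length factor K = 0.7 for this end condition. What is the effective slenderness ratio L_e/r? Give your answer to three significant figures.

Buckling occurs about the weak axis: I_min = h·b³/12 with b = 1.47 in (the shorter side).
I_min = 2.73×1.47³/12 = 0.7227 in⁴
A = 4.013 in²;  r_min = √(I/A) = √(0.7227/4.013) = 0.4244 in
L_e = K·L = 0.7 × 138 = 96.60 in
λ = L_e / r_min = 96.600 / 0.4244 = 228

λ ≈ 228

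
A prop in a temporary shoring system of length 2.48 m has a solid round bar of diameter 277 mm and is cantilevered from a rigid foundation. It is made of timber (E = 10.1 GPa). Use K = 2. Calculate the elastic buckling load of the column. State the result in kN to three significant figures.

P_cr ≈ 1170 kN

I = πd⁴/64 = π×277⁴/64 = 2.890×10^8 mm⁴
I = 2.890×10^8 mm⁴ = 2.890×10^-4 m⁴
Effective length L_e = K·L = 2 × 2.48 = 4.960 m
P_cr = π²EI / L_e² = π² × 10.1×10⁹ × 2.890×10^-4 / 4.960² = 1.171×10^6 N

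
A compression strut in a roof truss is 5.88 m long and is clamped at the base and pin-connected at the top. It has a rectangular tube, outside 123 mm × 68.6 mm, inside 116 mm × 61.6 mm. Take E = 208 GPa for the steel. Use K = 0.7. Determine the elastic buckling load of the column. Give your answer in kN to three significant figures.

Weak-axis I_min = (h_o·b_o³ − h_i·b_i³)/12 with b_o = 68.6, b_i = 61.60 mm (shorter outer/inner sides).
I_min = (123×68.6³ − 116.0×61.60³)/12 = 1.049×10^6 mm⁴
I = 1.049×10^6 mm⁴ = 1.049×10^-6 m⁴
Effective length L_e = K·L = 0.7 × 5.88 = 4.116 m
P_cr = π²EI / L_e² = π² × 208×10⁹ × 1.049×10^-6 / 4.116² = 1.272×10^5 N

P_cr ≈ 127 kN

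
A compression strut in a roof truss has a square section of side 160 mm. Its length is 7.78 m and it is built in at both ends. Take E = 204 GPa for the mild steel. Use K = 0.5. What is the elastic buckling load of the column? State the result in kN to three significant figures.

I = a⁴/12 = 160⁴/12 = 5.461×10^7 mm⁴
I = 5.461×10^7 mm⁴ = 5.461×10^-5 m⁴
Effective length L_e = K·L = 0.5 × 7.78 = 3.890 m
P_cr = π²EI / L_e² = π² × 204×10⁹ × 5.461×10^-5 / 3.890² = 7.267×10^6 N

P_cr ≈ 7270 kN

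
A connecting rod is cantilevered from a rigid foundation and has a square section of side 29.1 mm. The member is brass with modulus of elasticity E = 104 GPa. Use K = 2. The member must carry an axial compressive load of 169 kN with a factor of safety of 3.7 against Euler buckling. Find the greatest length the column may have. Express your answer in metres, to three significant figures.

I = a⁴/12 = 29.1⁴/12 = 5.976×10^4 mm⁴
I = 5.976×10^-8 m⁴
Required critical load P_cr = n·P = 3.7 × 169 = 625.3 kN = 6.253×10^5 N
From P_cr = π²EI/(K·L)²:  L = (1/K)·√(π²EI/P_cr) = (1/2)·√(π²×1.04×10^11×5.976×10^-8/6.253×10^5)
L = 0.157 m

L_max ≈ 0.157 m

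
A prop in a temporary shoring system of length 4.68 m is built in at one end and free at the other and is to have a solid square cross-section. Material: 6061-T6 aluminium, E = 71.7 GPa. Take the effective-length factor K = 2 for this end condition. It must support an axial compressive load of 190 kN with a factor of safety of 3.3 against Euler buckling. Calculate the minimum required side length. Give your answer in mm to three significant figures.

Required P_cr = n·P = 3.3 × 190 = 627.0 kN
L_e = K·L = 2 × 4.68 = 9.360 m
Required I = P_cr·L_e²/(π²E) = 6.270×10^5 × 9.360² / (π² × 7.17×10^10) = 7.762×10^-5 m⁴
I_req = 7.762×10^7 mm⁴
Solid square: I = a⁴/12  ⇒  a = (12I)^(1/4) = (12×7.762×10^7)^(1/4) = 175 mm

a ≈ 175 mm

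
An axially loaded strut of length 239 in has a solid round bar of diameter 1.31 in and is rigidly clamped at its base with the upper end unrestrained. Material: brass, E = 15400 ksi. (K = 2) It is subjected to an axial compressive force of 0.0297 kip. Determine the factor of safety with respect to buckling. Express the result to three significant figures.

n ≈ 3.24

I = πd⁴/64 = π×1.31⁴/64 = 0.1446 in⁴
Effective length L_e = K·L = 2 × 239 = 478.0 in
P_cr = π²EI / L_e² = π² × 15400×10³ × 0.1446 / 478.0² = 96.17 lb
Factor of safety n = P_cr / P = 0.096166 / 0.0297 = 3.24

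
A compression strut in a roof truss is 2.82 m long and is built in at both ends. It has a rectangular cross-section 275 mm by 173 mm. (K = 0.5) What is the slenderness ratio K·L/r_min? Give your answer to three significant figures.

For a rectangle r_min = b/√12 = 173/√12 = 49.94 mm
L_e = K·L = 0.5 × 2.82 m = 1.410 m = 1410.0 mm
λ = L_e / r_min = 1410.0 / 49.94 = 28.2

λ ≈ 28.2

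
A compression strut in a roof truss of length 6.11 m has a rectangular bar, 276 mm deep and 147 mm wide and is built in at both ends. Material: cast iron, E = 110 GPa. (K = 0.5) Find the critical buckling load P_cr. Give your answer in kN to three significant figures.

P_cr ≈ 8500 kN

Buckling occurs about the weak axis: I_min = h·b³/12 with b = 147 mm (the shorter side).
I_min = 276×147³/12 = 7.306×10^7 mm⁴
I = 7.306×10^7 mm⁴ = 7.306×10^-5 m⁴
Effective length L_e = K·L = 0.5 × 6.11 = 3.055 m
P_cr = π²EI / L_e² = π² × 110×10⁹ × 7.306×10^-5 / 3.055² = 8.499×10^6 N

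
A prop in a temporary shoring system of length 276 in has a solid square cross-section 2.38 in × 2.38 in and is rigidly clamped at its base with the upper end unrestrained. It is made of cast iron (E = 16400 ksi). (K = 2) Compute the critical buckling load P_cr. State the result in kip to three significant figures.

I = a⁴/12 = 2.38⁴/12 = 2.674 in⁴
Effective length L_e = K·L = 2 × 276 = 552.0 in
P_cr = π²EI / L_e² = π² × 16400×10³ × 2.674 / 552.0² = 1.420×10^3 lb

P_cr ≈ 1.42 kip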